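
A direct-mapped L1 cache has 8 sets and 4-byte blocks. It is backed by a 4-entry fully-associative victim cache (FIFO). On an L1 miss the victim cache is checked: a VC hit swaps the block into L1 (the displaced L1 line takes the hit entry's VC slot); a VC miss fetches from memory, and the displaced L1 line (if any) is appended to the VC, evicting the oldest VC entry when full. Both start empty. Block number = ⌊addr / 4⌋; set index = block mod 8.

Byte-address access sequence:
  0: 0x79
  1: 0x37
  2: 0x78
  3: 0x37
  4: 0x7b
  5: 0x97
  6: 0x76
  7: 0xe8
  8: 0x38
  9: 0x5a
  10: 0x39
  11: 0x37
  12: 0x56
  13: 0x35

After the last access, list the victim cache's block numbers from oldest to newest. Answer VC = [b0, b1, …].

VC = [37, 30, 22, 21]

  [0] addr=0x79 blk=30 s=6: MISS | VC []
  [1] addr=0x37 blk=13 s=5: MISS | VC []
  [2] addr=0x78 blk=30 s=6: L1-HIT | VC []
  [3] addr=0x37 blk=13 s=5: L1-HIT | VC []
  [4] addr=0x7b blk=30 s=6: L1-HIT | VC []
  [5] addr=0x97 blk=37 s=5: MISS | VC [13]
  [6] addr=0x76 blk=29 s=5: MISS | VC [13, 37]
  [7] addr=0xe8 blk=58 s=2: MISS | VC [13, 37]
  [8] addr=0x38 blk=14 s=6: MISS | VC [13, 37, 30]
  [9] addr=0x5a blk=22 s=6: MISS | VC [13, 37, 30, 14]
  [10] addr=0x39 blk=14 s=6: VC-HIT | VC [13, 37, 30, 22]
  [11] addr=0x37 blk=13 s=5: VC-HIT | VC [29, 37, 30, 22]
  [12] addr=0x56 blk=21 s=5: MISS | VC [37, 30, 22, 13]
  [13] addr=0x35 blk=13 s=5: VC-HIT | VC [37, 30, 22, 21]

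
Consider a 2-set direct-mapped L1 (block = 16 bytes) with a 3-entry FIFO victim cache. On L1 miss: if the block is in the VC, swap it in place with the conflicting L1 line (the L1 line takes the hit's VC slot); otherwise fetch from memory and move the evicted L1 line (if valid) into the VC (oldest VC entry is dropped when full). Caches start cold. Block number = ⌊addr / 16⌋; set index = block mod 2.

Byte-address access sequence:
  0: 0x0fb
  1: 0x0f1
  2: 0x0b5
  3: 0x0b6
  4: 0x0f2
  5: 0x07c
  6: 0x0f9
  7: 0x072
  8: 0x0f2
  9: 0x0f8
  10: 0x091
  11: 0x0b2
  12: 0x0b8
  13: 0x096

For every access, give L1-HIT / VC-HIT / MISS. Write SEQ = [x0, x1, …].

  [0] addr=0xfb blk=15 s=1: MISS | VC []
  [1] addr=0xf1 blk=15 s=1: L1-HIT | VC []
  [2] addr=0xb5 blk=11 s=1: MISS | VC [15]
  [3] addr=0xb6 blk=11 s=1: L1-HIT | VC [15]
  [4] addr=0xf2 blk=15 s=1: VC-HIT | VC [11]
  [5] addr=0x7c blk=7 s=1: MISS | VC [11, 15]
  [6] addr=0xf9 blk=15 s=1: VC-HIT | VC [11, 7]
  [7] addr=0x72 blk=7 s=1: VC-HIT | VC [11, 15]
  [8] addr=0xf2 blk=15 s=1: VC-HIT | VC [11, 7]
  [9] addr=0xf8 blk=15 s=1: L1-HIT | VC [11, 7]
  [10] addr=0x91 blk=9 s=1: MISS | VC [11, 7, 15]
  [11] addr=0xb2 blk=11 s=1: VC-HIT | VC [9, 7, 15]
  [12] addr=0xb8 blk=11 s=1: L1-HIT | VC [9, 7, 15]
  [13] addr=0x96 blk=9 s=1: VC-HIT | VC [11, 7, 15]

SEQ = [MISS, L1-HIT, MISS, L1-HIT, VC-HIT, MISS, VC-HIT, VC-HIT, VC-HIT, L1-HIT, MISS, VC-HIT, L1-HIT, VC-HIT]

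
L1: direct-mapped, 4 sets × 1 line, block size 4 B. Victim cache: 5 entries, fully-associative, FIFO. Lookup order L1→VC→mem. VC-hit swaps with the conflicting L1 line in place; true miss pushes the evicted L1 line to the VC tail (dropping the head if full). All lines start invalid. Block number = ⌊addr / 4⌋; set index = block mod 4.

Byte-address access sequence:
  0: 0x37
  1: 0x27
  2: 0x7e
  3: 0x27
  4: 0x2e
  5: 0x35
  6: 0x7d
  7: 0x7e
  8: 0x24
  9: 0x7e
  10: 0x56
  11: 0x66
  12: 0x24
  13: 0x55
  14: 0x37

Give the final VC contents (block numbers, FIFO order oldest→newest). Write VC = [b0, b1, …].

#0 0x37→b13/s1 MISS; vc=[]
#1 0x27→b9/s1 MISS; vc=[13]
#2 0x7e→b31/s3 MISS; vc=[13]
#3 0x27→b9/s1 L1-HIT; vc=[13]
#4 0x2e→b11/s3 MISS; vc=[13,31]
#5 0x35→b13/s1 VC-HIT; vc=[9,31]
#6 0x7d→b31/s3 VC-HIT; vc=[9,11]
#7 0x7e→b31/s3 L1-HIT; vc=[9,11]
#8 0x24→b9/s1 VC-HIT; vc=[13,11]
#9 0x7e→b31/s3 L1-HIT; vc=[13,11]
#10 0x56→b21/s1 MISS; vc=[13,11,9]
#11 0x66→b25/s1 MISS; vc=[13,11,9,21]
#12 0x24→b9/s1 VC-HIT; vc=[13,11,25,21]
#13 0x55→b21/s1 VC-HIT; vc=[13,11,25,9]
#14 0x37→b13/s1 VC-HIT; vc=[21,11,25,9]

VC = [21, 11, 25, 9]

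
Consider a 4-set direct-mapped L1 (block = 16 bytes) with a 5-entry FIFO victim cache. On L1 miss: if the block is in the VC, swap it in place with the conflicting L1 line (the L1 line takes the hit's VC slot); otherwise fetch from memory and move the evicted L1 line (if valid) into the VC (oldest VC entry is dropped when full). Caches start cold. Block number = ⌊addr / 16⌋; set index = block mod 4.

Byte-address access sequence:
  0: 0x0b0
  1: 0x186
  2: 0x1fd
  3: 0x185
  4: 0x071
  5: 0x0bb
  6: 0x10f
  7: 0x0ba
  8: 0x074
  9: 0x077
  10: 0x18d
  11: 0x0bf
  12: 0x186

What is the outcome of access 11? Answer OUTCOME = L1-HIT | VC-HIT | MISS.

OUTCOME = VC-HIT

0: 0xb0 (blk 11, set 3) → MISS  vc=[]
1: 0x186 (blk 24, set 0) → MISS  vc=[]
2: 0x1fd (blk 31, set 3) → MISS  vc=[11]
3: 0x185 (blk 24, set 0) → L1-HIT  vc=[11]
4: 0x71 (blk 7, set 3) → MISS  vc=[11, 31]
5: 0xbb (blk 11, set 3) → VC-HIT  vc=[7, 31]
6: 0x10f (blk 16, set 0) → MISS  vc=[7, 31, 24]
7: 0xba (blk 11, set 3) → L1-HIT  vc=[7, 31, 24]
8: 0x74 (blk 7, set 3) → VC-HIT  vc=[11, 31, 24]
9: 0x77 (blk 7, set 3) → L1-HIT  vc=[11, 31, 24]
10: 0x18d (blk 24, set 0) → VC-HIT  vc=[11, 31, 16]
11: 0xbf (blk 11, set 3) → VC-HIT  vc=[7, 31, 16]
12: 0x186 (blk 24, set 0) → L1-HIT  vc=[7, 31, 16]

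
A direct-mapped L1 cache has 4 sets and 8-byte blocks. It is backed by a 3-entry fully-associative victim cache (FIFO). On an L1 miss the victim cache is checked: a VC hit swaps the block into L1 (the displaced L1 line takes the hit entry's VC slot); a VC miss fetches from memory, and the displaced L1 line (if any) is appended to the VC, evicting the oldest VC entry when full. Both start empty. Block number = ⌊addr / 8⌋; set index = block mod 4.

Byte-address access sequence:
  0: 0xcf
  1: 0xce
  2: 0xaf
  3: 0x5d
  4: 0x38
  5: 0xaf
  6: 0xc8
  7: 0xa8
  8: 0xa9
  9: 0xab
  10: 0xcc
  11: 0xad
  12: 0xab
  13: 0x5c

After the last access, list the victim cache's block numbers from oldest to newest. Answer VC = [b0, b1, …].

VC = [25, 7]

0: 0xcf (blk 25, set 1) → MISS  vc=[]
1: 0xce (blk 25, set 1) → L1-HIT  vc=[]
2: 0xaf (blk 21, set 1) → MISS  vc=[25]
3: 0x5d (blk 11, set 3) → MISS  vc=[25]
4: 0x38 (blk 7, set 3) → MISS  vc=[25, 11]
5: 0xaf (blk 21, set 1) → L1-HIT  vc=[25, 11]
6: 0xc8 (blk 25, set 1) → VC-HIT  vc=[21, 11]
7: 0xa8 (blk 21, set 1) → VC-HIT  vc=[25, 11]
8: 0xa9 (blk 21, set 1) → L1-HIT  vc=[25, 11]
9: 0xab (blk 21, set 1) → L1-HIT  vc=[25, 11]
10: 0xcc (blk 25, set 1) → VC-HIT  vc=[21, 11]
11: 0xad (blk 21, set 1) → VC-HIT  vc=[25, 11]
12: 0xab (blk 21, set 1) → L1-HIT  vc=[25, 11]
13: 0x5c (blk 11, set 3) → VC-HIT  vc=[25, 7]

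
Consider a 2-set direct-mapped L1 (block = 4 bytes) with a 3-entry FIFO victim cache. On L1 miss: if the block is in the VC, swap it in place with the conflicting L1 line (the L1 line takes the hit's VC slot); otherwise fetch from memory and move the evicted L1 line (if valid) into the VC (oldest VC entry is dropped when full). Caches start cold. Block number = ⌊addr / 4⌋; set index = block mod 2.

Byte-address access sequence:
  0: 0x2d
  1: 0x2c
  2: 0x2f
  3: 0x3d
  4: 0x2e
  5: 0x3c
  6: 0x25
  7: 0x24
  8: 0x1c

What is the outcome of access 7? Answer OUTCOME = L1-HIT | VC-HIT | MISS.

#0 0x2d→b11/s1 MISS; vc=[]
#1 0x2c→b11/s1 L1-HIT; vc=[]
#2 0x2f→b11/s1 L1-HIT; vc=[]
#3 0x3d→b15/s1 MISS; vc=[11]
#4 0x2e→b11/s1 VC-HIT; vc=[15]
#5 0x3c→b15/s1 VC-HIT; vc=[11]
#6 0x25→b9/s1 MISS; vc=[11,15]
#7 0x24→b9/s1 L1-HIT; vc=[11,15]
#8 0x1c→b7/s1 MISS; vc=[11,15,9]

OUTCOME = L1-HIT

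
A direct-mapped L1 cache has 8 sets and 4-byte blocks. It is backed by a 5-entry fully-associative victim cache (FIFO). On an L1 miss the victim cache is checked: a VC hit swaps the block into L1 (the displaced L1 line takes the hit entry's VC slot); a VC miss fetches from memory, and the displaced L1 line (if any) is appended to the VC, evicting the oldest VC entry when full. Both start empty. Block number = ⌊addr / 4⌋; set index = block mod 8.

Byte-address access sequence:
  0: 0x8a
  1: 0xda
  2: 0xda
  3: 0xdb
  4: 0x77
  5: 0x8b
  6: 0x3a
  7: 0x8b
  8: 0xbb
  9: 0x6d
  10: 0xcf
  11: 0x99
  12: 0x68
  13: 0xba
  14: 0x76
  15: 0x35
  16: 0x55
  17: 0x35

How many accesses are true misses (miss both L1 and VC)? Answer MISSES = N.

MISSES = 11

0: 0x8a (blk 34, set 2) → MISS  vc=[]
1: 0xda (blk 54, set 6) → MISS  vc=[]
2: 0xda (blk 54, set 6) → L1-HIT  vc=[]
3: 0xdb (blk 54, set 6) → L1-HIT  vc=[]
4: 0x77 (blk 29, set 5) → MISS  vc=[]
5: 0x8b (blk 34, set 2) → L1-HIT  vc=[]
6: 0x3a (blk 14, set 6) → MISS  vc=[54]
7: 0x8b (blk 34, set 2) → L1-HIT  vc=[54]
8: 0xbb (blk 46, set 6) → MISS  vc=[54, 14]
9: 0x6d (blk 27, set 3) → MISS  vc=[54, 14]
10: 0xcf (blk 51, set 3) → MISS  vc=[54, 14, 27]
11: 0x99 (blk 38, set 6) → MISS  vc=[54, 14, 27, 46]
12: 0x68 (blk 26, set 2) → MISS  vc=[54, 14, 27, 46, 34]
13: 0xba (blk 46, set 6) → VC-HIT  vc=[54, 14, 27, 38, 34]
14: 0x76 (blk 29, set 5) → L1-HIT  vc=[54, 14, 27, 38, 34]
15: 0x35 (blk 13, set 5) → MISS  vc=[14, 27, 38, 34, 29]
16: 0x55 (blk 21, set 5) → MISS  vc=[27, 38, 34, 29, 13]
17: 0x35 (blk 13, set 5) → VC-HIT  vc=[27, 38, 34, 29, 21]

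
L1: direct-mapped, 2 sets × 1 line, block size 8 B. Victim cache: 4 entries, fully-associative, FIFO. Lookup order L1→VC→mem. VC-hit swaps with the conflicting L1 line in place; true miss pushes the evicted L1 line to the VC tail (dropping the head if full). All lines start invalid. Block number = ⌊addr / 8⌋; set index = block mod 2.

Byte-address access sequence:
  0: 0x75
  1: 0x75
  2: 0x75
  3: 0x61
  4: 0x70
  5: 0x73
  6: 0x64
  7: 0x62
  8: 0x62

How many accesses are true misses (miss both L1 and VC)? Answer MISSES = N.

MISSES = 2

0: 0x75 (blk 14, set 0) → MISS  vc=[]
1: 0x75 (blk 14, set 0) → L1-HIT  vc=[]
2: 0x75 (blk 14, set 0) → L1-HIT  vc=[]
3: 0x61 (blk 12, set 0) → MISS  vc=[14]
4: 0x70 (blk 14, set 0) → VC-HIT  vc=[12]
5: 0x73 (blk 14, set 0) → L1-HIT  vc=[12]
6: 0x64 (blk 12, set 0) → VC-HIT  vc=[14]
7: 0x62 (blk 12, set 0) → L1-HIT  vc=[14]
8: 0x62 (blk 12, set 0) → L1-HIT  vc=[14]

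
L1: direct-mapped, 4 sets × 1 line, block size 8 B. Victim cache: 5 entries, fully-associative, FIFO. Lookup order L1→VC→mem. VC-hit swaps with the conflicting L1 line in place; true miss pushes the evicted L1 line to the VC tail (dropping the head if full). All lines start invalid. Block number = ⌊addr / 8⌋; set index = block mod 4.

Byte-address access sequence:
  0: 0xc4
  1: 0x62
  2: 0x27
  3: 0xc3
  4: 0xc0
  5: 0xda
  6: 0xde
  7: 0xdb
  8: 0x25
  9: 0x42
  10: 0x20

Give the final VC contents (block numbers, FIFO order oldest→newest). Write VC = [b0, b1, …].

  [0] addr=0xc4 blk=24 s=0: MISS | VC []
  [1] addr=0x62 blk=12 s=0: MISS | VC [24]
  [2] addr=0x27 blk=4 s=0: MISS | VC [24, 12]
  [3] addr=0xc3 blk=24 s=0: VC-HIT | VC [4, 12]
  [4] addr=0xc0 blk=24 s=0: L1-HIT | VC [4, 12]
  [5] addr=0xda blk=27 s=3: MISS | VC [4, 12]
  [6] addr=0xde blk=27 s=3: L1-HIT | VC [4, 12]
  [7] addr=0xdb blk=27 s=3: L1-HIT | VC [4, 12]
  [8] addr=0x25 blk=4 s=0: VC-HIT | VC [24, 12]
  [9] addr=0x42 blk=8 s=0: MISS | VC [24, 12, 4]
  [10] addr=0x20 blk=4 s=0: VC-HIT | VC [24, 12, 8]

VC = [24, 12, 8]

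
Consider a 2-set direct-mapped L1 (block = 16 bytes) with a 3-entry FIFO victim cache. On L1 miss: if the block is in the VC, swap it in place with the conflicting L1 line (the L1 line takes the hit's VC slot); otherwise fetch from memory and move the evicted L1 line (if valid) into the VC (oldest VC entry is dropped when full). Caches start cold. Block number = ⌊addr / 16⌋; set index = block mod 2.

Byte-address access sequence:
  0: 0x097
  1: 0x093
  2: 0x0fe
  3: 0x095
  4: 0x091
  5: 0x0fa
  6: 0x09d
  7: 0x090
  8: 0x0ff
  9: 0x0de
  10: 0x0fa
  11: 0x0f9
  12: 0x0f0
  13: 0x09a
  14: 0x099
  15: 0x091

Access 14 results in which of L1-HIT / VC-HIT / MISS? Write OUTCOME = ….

#0 0x97→b9/s1 MISS; vc=[]
#1 0x93→b9/s1 L1-HIT; vc=[]
#2 0xfe→b15/s1 MISS; vc=[9]
#3 0x95→b9/s1 VC-HIT; vc=[15]
#4 0x91→b9/s1 L1-HIT; vc=[15]
#5 0xfa→b15/s1 VC-HIT; vc=[9]
#6 0x9d→b9/s1 VC-HIT; vc=[15]
#7 0x90→b9/s1 L1-HIT; vc=[15]
#8 0xff→b15/s1 VC-HIT; vc=[9]
#9 0xde→b13/s1 MISS; vc=[9,15]
#10 0xfa→b15/s1 VC-HIT; vc=[9,13]
#11 0xf9→b15/s1 L1-HIT; vc=[9,13]
#12 0xf0→b15/s1 L1-HIT; vc=[9,13]
#13 0x9a→b9/s1 VC-HIT; vc=[15,13]
#14 0x99→b9/s1 L1-HIT; vc=[15,13]
#15 0x91→b9/s1 L1-HIT; vc=[15,13]

OUTCOME = L1-HIT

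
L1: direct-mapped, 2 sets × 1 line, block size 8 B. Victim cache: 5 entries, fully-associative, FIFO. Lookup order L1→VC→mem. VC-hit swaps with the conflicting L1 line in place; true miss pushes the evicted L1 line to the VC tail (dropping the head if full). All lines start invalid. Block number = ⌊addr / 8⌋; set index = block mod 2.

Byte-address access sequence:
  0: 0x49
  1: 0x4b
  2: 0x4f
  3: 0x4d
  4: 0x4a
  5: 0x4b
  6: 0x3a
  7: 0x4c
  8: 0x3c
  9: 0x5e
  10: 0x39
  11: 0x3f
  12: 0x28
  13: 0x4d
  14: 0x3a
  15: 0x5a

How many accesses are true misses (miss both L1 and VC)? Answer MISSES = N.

MISSES = 4

#0 0x49→b9/s1 MISS; vc=[]
#1 0x4b→b9/s1 L1-HIT; vc=[]
#2 0x4f→b9/s1 L1-HIT; vc=[]
#3 0x4d→b9/s1 L1-HIT; vc=[]
#4 0x4a→b9/s1 L1-HIT; vc=[]
#5 0x4b→b9/s1 L1-HIT; vc=[]
#6 0x3a→b7/s1 MISS; vc=[9]
#7 0x4c→b9/s1 VC-HIT; vc=[7]
#8 0x3c→b7/s1 VC-HIT; vc=[9]
#9 0x5e→b11/s1 MISS; vc=[9,7]
#10 0x39→b7/s1 VC-HIT; vc=[9,11]
#11 0x3f→b7/s1 L1-HIT; vc=[9,11]
#12 0x28→b5/s1 MISS; vc=[9,11,7]
#13 0x4d→b9/s1 VC-HIT; vc=[5,11,7]
#14 0x3a→b7/s1 VC-HIT; vc=[5,11,9]
#15 0x5a→b11/s1 VC-HIT; vc=[5,7,9]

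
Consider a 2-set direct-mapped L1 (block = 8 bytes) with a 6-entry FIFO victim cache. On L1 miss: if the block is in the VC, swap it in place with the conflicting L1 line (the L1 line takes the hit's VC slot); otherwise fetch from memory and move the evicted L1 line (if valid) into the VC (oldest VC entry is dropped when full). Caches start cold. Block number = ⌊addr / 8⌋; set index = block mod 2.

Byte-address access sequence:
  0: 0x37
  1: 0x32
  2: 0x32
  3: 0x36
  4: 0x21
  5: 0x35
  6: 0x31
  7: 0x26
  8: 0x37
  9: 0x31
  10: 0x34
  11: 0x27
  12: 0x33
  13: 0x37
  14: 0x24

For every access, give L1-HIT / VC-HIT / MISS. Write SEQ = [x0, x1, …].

  [0] addr=0x37 blk=6 s=0: MISS | VC []
  [1] addr=0x32 blk=6 s=0: L1-HIT | VC []
  [2] addr=0x32 blk=6 s=0: L1-HIT | VC []
  [3] addr=0x36 blk=6 s=0: L1-HIT | VC []
  [4] addr=0x21 blk=4 s=0: MISS | VC [6]
  [5] addr=0x35 blk=6 s=0: VC-HIT | VC [4]
  [6] addr=0x31 blk=6 s=0: L1-HIT | VC [4]
  [7] addr=0x26 blk=4 s=0: VC-HIT | VC [6]
  [8] addr=0x37 blk=6 s=0: VC-HIT | VC [4]
  [9] addr=0x31 blk=6 s=0: L1-HIT | VC [4]
  [10] addr=0x34 blk=6 s=0: L1-HIT | VC [4]
  [11] addr=0x27 blk=4 s=0: VC-HIT | VC [6]
  [12] addr=0x33 blk=6 s=0: VC-HIT | VC [4]
  [13] addr=0x37 blk=6 s=0: L1-HIT | VC [4]
  [14] addr=0x24 blk=4 s=0: VC-HIT | VC [6]

SEQ = [MISS, L1-HIT, L1-HIT, L1-HIT, MISS, VC-HIT, L1-HIT, VC-HIT, VC-HIT, L1-HIT, L1-HIT, VC-HIT, VC-HIT, L1-HIT, VC-HIT]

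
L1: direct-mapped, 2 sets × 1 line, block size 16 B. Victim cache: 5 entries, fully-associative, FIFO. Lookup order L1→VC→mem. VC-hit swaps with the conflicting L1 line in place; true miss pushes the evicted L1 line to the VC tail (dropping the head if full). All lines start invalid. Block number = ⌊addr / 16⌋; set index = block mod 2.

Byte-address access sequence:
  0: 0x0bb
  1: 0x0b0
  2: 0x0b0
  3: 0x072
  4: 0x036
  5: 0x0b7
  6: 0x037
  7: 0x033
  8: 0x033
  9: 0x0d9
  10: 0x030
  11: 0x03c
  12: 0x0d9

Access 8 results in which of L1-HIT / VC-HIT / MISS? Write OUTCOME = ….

OUTCOME = L1-HIT

  [0] addr=0xbb blk=11 s=1: MISS | VC []
  [1] addr=0xb0 blk=11 s=1: L1-HIT | VC []
  [2] addr=0xb0 blk=11 s=1: L1-HIT | VC []
  [3] addr=0x72 blk=7 s=1: MISS | VC [11]
  [4] addr=0x36 blk=3 s=1: MISS | VC [11, 7]
  [5] addr=0xb7 blk=11 s=1: VC-HIT | VC [3, 7]
  [6] addr=0x37 blk=3 s=1: VC-HIT | VC [11, 7]
  [7] addr=0x33 blk=3 s=1: L1-HIT | VC [11, 7]
  [8] addr=0x33 blk=3 s=1: L1-HIT | VC [11, 7]
  [9] addr=0xd9 blk=13 s=1: MISS | VC [11, 7, 3]
  [10] addr=0x30 blk=3 s=1: VC-HIT | VC [11, 7, 13]
  [11] addr=0x3c blk=3 s=1: L1-HIT | VC [11, 7, 13]
  [12] addr=0xd9 blk=13 s=1: VC-HIT | VC [11, 7, 3]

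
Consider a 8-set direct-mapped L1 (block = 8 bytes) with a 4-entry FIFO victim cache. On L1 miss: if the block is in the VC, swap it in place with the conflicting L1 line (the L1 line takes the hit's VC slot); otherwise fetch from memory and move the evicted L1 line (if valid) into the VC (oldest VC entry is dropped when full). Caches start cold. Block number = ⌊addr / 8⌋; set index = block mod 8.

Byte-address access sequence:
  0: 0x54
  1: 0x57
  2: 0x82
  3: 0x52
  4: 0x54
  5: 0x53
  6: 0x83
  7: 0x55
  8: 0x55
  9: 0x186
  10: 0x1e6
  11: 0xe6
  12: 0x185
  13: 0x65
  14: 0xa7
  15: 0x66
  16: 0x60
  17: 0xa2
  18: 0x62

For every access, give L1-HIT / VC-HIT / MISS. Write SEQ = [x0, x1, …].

SEQ = [MISS, L1-HIT, MISS, L1-HIT, L1-HIT, L1-HIT, L1-HIT, L1-HIT, L1-HIT, MISS, MISS, MISS, L1-HIT, MISS, MISS, VC-HIT, L1-HIT, VC-HIT, VC-HIT]

  [0] addr=0x54 blk=10 s=2: MISS | VC []
  [1] addr=0x57 blk=10 s=2: L1-HIT | VC []
  [2] addr=0x82 blk=16 s=0: MISS | VC []
  [3] addr=0x52 blk=10 s=2: L1-HIT | VC []
  [4] addr=0x54 blk=10 s=2: L1-HIT | VC []
  [5] addr=0x53 blk=10 s=2: L1-HIT | VC []
  [6] addr=0x83 blk=16 s=0: L1-HIT | VC []
  [7] addr=0x55 blk=10 s=2: L1-HIT | VC []
  [8] addr=0x55 blk=10 s=2: L1-HIT | VC []
  [9] addr=0x186 blk=48 s=0: MISS | VC [16]
  [10] addr=0x1e6 blk=60 s=4: MISS | VC [16]
  [11] addr=0xe6 blk=28 s=4: MISS | VC [16, 60]
  [12] addr=0x185 blk=48 s=0: L1-HIT | VC [16, 60]
  [13] addr=0x65 blk=12 s=4: MISS | VC [16, 60, 28]
  [14] addr=0xa7 blk=20 s=4: MISS | VC [16, 60, 28, 12]
  [15] addr=0x66 blk=12 s=4: VC-HIT | VC [16, 60, 28, 20]
  [16] addr=0x60 blk=12 s=4: L1-HIT | VC [16, 60, 28, 20]
  [17] addr=0xa2 blk=20 s=4: VC-HIT | VC [16, 60, 28, 12]
  [18] addr=0x62 blk=12 s=4: VC-HIT | VC [16, 60, 28, 20]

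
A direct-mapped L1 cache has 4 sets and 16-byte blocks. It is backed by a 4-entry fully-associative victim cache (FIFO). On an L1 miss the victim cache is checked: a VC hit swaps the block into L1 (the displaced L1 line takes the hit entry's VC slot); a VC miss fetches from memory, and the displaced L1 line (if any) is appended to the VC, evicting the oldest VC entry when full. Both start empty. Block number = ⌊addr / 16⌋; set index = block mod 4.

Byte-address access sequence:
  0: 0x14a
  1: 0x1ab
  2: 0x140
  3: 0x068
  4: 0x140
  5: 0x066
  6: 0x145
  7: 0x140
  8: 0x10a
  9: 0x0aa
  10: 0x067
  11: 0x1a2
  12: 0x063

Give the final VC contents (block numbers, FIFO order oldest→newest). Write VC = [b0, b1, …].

#0 0x14a→b20/s0 MISS; vc=[]
#1 0x1ab→b26/s2 MISS; vc=[]
#2 0x140→b20/s0 L1-HIT; vc=[]
#3 0x68→b6/s2 MISS; vc=[26]
#4 0x140→b20/s0 L1-HIT; vc=[26]
#5 0x66→b6/s2 L1-HIT; vc=[26]
#6 0x145→b20/s0 L1-HIT; vc=[26]
#7 0x140→b20/s0 L1-HIT; vc=[26]
#8 0x10a→b16/s0 MISS; vc=[26,20]
#9 0xaa→b10/s2 MISS; vc=[26,20,6]
#10 0x67→b6/s2 VC-HIT; vc=[26,20,10]
#11 0x1a2→b26/s2 VC-HIT; vc=[6,20,10]
#12 0x63→b6/s2 VC-HIT; vc=[26,20,10]

VC = [26, 20, 10]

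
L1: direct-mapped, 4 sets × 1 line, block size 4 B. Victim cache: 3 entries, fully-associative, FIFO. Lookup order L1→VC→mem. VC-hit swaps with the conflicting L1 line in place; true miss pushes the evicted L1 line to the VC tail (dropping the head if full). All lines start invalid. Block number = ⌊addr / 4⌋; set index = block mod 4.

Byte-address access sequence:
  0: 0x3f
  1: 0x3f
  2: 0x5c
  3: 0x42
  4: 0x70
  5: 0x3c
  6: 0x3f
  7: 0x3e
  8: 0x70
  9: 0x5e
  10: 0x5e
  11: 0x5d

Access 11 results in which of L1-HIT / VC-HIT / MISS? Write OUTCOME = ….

OUTCOME = L1-HIT

#0 0x3f→b15/s3 MISS; vc=[]
#1 0x3f→b15/s3 L1-HIT; vc=[]
#2 0x5c→b23/s3 MISS; vc=[15]
#3 0x42→b16/s0 MISS; vc=[15]
#4 0x70→b28/s0 MISS; vc=[15,16]
#5 0x3c→b15/s3 VC-HIT; vc=[23,16]
#6 0x3f→b15/s3 L1-HIT; vc=[23,16]
#7 0x3e→b15/s3 L1-HIT; vc=[23,16]
#8 0x70→b28/s0 L1-HIT; vc=[23,16]
#9 0x5e→b23/s3 VC-HIT; vc=[15,16]
#10 0x5e→b23/s3 L1-HIT; vc=[15,16]
#11 0x5d→b23/s3 L1-HIT; vc=[15,16]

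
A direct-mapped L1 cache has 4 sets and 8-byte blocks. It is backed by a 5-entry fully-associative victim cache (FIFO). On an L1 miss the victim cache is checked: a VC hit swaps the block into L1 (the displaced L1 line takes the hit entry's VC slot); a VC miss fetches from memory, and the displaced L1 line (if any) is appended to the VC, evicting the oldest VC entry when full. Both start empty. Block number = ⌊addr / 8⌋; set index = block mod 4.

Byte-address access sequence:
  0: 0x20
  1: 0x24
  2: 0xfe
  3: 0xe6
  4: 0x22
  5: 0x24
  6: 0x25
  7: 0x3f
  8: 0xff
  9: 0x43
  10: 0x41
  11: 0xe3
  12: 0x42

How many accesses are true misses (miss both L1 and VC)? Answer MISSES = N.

MISSES = 5

#0 0x20→b4/s0 MISS; vc=[]
#1 0x24→b4/s0 L1-HIT; vc=[]
#2 0xfe→b31/s3 MISS; vc=[]
#3 0xe6→b28/s0 MISS; vc=[4]
#4 0x22→b4/s0 VC-HIT; vc=[28]
#5 0x24→b4/s0 L1-HIT; vc=[28]
#6 0x25→b4/s0 L1-HIT; vc=[28]
#7 0x3f→b7/s3 MISS; vc=[28,31]
#8 0xff→b31/s3 VC-HIT; vc=[28,7]
#9 0x43→b8/s0 MISS; vc=[28,7,4]
#10 0x41→b8/s0 L1-HIT; vc=[28,7,4]
#11 0xe3→b28/s0 VC-HIT; vc=[8,7,4]
#12 0x42→b8/s0 VC-HIT; vc=[28,7,4]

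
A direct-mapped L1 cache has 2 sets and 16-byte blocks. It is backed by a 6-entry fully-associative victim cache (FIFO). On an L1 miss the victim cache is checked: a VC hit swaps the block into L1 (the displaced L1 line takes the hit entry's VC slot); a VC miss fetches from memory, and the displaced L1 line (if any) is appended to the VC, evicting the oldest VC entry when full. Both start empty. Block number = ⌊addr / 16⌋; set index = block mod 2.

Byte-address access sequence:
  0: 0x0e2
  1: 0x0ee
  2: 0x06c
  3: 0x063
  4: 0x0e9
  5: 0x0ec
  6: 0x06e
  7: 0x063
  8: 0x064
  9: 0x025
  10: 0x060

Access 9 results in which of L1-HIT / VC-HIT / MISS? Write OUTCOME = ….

0: 0xe2 (blk 14, set 0) → MISS  vc=[]
1: 0xee (blk 14, set 0) → L1-HIT  vc=[]
2: 0x6c (blk 6, set 0) → MISS  vc=[14]
3: 0x63 (blk 6, set 0) → L1-HIT  vc=[14]
4: 0xe9 (blk 14, set 0) → VC-HIT  vc=[6]
5: 0xec (blk 14, set 0) → L1-HIT  vc=[6]
6: 0x6e (blk 6, set 0) → VC-HIT  vc=[14]
7: 0x63 (blk 6, set 0) → L1-HIT  vc=[14]
8: 0x64 (blk 6, set 0) → L1-HIT  vc=[14]
9: 0x25 (blk 2, set 0) → MISS  vc=[14, 6]
10: 0x60 (blk 6, set 0) → VC-HIT  vc=[14, 2]

OUTCOME = MISS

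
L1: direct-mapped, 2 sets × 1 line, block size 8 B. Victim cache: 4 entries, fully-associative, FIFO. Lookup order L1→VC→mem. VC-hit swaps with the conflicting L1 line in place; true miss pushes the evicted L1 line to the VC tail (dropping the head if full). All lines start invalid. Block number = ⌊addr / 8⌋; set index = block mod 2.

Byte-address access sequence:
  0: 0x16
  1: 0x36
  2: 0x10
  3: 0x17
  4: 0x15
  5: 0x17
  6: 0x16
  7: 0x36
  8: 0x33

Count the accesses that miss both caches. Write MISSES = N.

MISSES = 2

0: 0x16 (blk 2, set 0) → MISS  vc=[]
1: 0x36 (blk 6, set 0) → MISS  vc=[2]
2: 0x10 (blk 2, set 0) → VC-HIT  vc=[6]
3: 0x17 (blk 2, set 0) → L1-HIT  vc=[6]
4: 0x15 (blk 2, set 0) → L1-HIT  vc=[6]
5: 0x17 (blk 2, set 0) → L1-HIT  vc=[6]
6: 0x16 (blk 2, set 0) → L1-HIT  vc=[6]
7: 0x36 (blk 6, set 0) → VC-HIT  vc=[2]
8: 0x33 (blk 6, set 0) → L1-HIT  vc=[2]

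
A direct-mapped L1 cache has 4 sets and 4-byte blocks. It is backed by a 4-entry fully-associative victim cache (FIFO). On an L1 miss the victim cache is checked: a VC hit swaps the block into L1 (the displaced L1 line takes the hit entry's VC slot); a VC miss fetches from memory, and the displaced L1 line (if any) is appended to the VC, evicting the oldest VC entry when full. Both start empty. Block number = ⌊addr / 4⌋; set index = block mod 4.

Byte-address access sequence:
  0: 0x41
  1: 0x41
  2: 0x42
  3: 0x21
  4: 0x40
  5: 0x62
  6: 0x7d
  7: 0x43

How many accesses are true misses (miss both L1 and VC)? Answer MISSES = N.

  [0] addr=0x41 blk=16 s=0: MISS | VC []
  [1] addr=0x41 blk=16 s=0: L1-HIT | VC []
  [2] addr=0x42 blk=16 s=0: L1-HIT | VC []
  [3] addr=0x21 blk=8 s=0: MISS | VC [16]
  [4] addr=0x40 blk=16 s=0: VC-HIT | VC [8]
  [5] addr=0x62 blk=24 s=0: MISS | VC [8, 16]
  [6] addr=0x7d blk=31 s=3: MISS | VC [8, 16]
  [7] addr=0x43 blk=16 s=0: VC-HIT | VC [8, 24]

MISSES = 4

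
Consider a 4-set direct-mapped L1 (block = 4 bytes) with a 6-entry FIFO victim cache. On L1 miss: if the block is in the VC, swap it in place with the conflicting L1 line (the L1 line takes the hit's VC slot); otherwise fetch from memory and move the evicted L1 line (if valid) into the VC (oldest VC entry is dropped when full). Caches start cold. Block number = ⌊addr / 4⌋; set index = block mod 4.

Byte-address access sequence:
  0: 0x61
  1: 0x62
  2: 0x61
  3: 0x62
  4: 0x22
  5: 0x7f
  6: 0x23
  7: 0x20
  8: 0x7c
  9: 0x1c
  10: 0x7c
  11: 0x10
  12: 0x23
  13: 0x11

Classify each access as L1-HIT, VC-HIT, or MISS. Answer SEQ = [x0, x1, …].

0: 0x61 (blk 24, set 0) → MISS  vc=[]
1: 0x62 (blk 24, set 0) → L1-HIT  vc=[]
2: 0x61 (blk 24, set 0) → L1-HIT  vc=[]
3: 0x62 (blk 24, set 0) → L1-HIT  vc=[]
4: 0x22 (blk 8, set 0) → MISS  vc=[24]
5: 0x7f (blk 31, set 3) → MISS  vc=[24]
6: 0x23 (blk 8, set 0) → L1-HIT  vc=[24]
7: 0x20 (blk 8, set 0) → L1-HIT  vc=[24]
8: 0x7c (blk 31, set 3) → L1-HIT  vc=[24]
9: 0x1c (blk 7, set 3) → MISS  vc=[24, 31]
10: 0x7c (blk 31, set 3) → VC-HIT  vc=[24, 7]
11: 0x10 (blk 4, set 0) → MISS  vc=[24, 7, 8]
12: 0x23 (blk 8, set 0) → VC-HIT  vc=[24, 7, 4]
13: 0x11 (blk 4, set 0) → VC-HIT  vc=[24, 7, 8]

SEQ = [MISS, L1-HIT, L1-HIT, L1-HIT, MISS, MISS, L1-HIT, L1-HIT, L1-HIT, MISS, VC-HIT, MISS, VC-HIT, VC-HIT]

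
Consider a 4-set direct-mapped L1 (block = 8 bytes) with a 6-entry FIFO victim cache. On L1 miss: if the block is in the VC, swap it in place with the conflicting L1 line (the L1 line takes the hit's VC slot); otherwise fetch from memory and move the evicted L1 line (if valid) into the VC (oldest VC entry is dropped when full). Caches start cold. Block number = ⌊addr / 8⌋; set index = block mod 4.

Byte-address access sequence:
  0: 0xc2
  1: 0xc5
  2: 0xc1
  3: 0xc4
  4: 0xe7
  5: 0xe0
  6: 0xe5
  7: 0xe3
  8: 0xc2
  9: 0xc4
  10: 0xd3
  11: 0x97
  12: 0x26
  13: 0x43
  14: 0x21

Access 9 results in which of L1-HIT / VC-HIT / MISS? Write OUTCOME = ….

0: 0xc2 (blk 24, set 0) → MISS  vc=[]
1: 0xc5 (blk 24, set 0) → L1-HIT  vc=[]
2: 0xc1 (blk 24, set 0) → L1-HIT  vc=[]
3: 0xc4 (blk 24, set 0) → L1-HIT  vc=[]
4: 0xe7 (blk 28, set 0) → MISS  vc=[24]
5: 0xe0 (blk 28, set 0) → L1-HIT  vc=[24]
6: 0xe5 (blk 28, set 0) → L1-HIT  vc=[24]
7: 0xe3 (blk 28, set 0) → L1-HIT  vc=[24]
8: 0xc2 (blk 24, set 0) → VC-HIT  vc=[28]
9: 0xc4 (blk 24, set 0) → L1-HIT  vc=[28]
10: 0xd3 (blk 26, set 2) → MISS  vc=[28]
11: 0x97 (blk 18, set 2) → MISS  vc=[28, 26]
12: 0x26 (blk 4, set 0) → MISS  vc=[28, 26, 24]
13: 0x43 (blk 8, set 0) → MISS  vc=[28, 26, 24, 4]
14: 0x21 (blk 4, set 0) → VC-HIT  vc=[28, 26, 24, 8]

OUTCOME = L1-HIT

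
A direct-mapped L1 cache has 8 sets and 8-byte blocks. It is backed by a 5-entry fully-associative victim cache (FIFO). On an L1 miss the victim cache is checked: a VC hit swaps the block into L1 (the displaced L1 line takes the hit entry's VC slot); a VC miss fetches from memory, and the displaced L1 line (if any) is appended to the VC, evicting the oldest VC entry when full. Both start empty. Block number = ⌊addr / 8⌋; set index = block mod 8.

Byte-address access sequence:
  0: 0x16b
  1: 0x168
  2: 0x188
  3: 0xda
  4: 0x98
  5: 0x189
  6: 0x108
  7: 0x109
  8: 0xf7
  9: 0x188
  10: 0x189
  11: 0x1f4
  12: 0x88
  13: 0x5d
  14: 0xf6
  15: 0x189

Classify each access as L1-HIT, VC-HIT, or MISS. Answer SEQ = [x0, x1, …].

0: 0x16b (blk 45, set 5) → MISS  vc=[]
1: 0x168 (blk 45, set 5) → L1-HIT  vc=[]
2: 0x188 (blk 49, set 1) → MISS  vc=[]
3: 0xda (blk 27, set 3) → MISS  vc=[]
4: 0x98 (blk 19, set 3) → MISS  vc=[27]
5: 0x189 (blk 49, set 1) → L1-HIT  vc=[27]
6: 0x108 (blk 33, set 1) → MISS  vc=[27, 49]
7: 0x109 (blk 33, set 1) → L1-HIT  vc=[27, 49]
8: 0xf7 (blk 30, set 6) → MISS  vc=[27, 49]
9: 0x188 (blk 49, set 1) → VC-HIT  vc=[27, 33]
10: 0x189 (blk 49, set 1) → L1-HIT  vc=[27, 33]
11: 0x1f4 (blk 62, set 6) → MISS  vc=[27, 33, 30]
12: 0x88 (blk 17, set 1) → MISS  vc=[27, 33, 30, 49]
13: 0x5d (blk 11, set 3) → MISS  vc=[27, 33, 30, 49, 19]
14: 0xf6 (blk 30, set 6) → VC-HIT  vc=[27, 33, 62, 49, 19]
15: 0x189 (blk 49, set 1) → VC-HIT  vc=[27, 33, 62, 17, 19]

SEQ = [MISS, L1-HIT, MISS, MISS, MISS, L1-HIT, MISS, L1-HIT, MISS, VC-HIT, L1-HIT, MISS, MISS, MISS, VC-HIT, VC-HIT]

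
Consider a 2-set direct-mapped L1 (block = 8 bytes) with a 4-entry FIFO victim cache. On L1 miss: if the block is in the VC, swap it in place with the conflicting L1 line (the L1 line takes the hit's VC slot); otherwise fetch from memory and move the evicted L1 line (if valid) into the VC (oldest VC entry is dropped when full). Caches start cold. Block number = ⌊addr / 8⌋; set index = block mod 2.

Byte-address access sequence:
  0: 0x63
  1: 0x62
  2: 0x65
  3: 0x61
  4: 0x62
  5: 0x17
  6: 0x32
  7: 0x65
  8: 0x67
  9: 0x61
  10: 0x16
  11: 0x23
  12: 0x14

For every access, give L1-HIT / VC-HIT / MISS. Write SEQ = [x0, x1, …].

#0 0x63→b12/s0 MISS; vc=[]
#1 0x62→b12/s0 L1-HIT; vc=[]
#2 0x65→b12/s0 L1-HIT; vc=[]
#3 0x61→b12/s0 L1-HIT; vc=[]
#4 0x62→b12/s0 L1-HIT; vc=[]
#5 0x17→b2/s0 MISS; vc=[12]
#6 0x32→b6/s0 MISS; vc=[12,2]
#7 0x65→b12/s0 VC-HIT; vc=[6,2]
#8 0x67→b12/s0 L1-HIT; vc=[6,2]
#9 0x61→b12/s0 L1-HIT; vc=[6,2]
#10 0x16→b2/s0 VC-HIT; vc=[6,12]
#11 0x23→b4/s0 MISS; vc=[6,12,2]
#12 0x14→b2/s0 VC-HIT; vc=[6,12,4]

SEQ = [MISS, L1-HIT, L1-HIT, L1-HIT, L1-HIT, MISS, MISS, VC-HIT, L1-HIT, L1-HIT, VC-HIT, MISS, VC-HIT]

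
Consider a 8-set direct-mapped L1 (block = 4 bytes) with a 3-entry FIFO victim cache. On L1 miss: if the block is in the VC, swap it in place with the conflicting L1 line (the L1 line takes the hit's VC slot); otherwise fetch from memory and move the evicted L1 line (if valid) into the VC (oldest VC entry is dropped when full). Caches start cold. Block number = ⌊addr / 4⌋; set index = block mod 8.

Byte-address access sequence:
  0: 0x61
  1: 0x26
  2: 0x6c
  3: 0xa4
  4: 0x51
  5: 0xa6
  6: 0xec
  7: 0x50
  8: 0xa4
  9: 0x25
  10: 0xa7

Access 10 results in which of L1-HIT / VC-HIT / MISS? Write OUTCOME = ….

OUTCOME = VC-HIT

#0 0x61→b24/s0 MISS; vc=[]
#1 0x26→b9/s1 MISS; vc=[]
#2 0x6c→b27/s3 MISS; vc=[]
#3 0xa4→b41/s1 MISS; vc=[9]
#4 0x51→b20/s4 MISS; vc=[9]
#5 0xa6→b41/s1 L1-HIT; vc=[9]
#6 0xec→b59/s3 MISS; vc=[9,27]
#7 0x50→b20/s4 L1-HIT; vc=[9,27]
#8 0xa4→b41/s1 L1-HIT; vc=[9,27]
#9 0x25→b9/s1 VC-HIT; vc=[41,27]
#10 0xa7→b41/s1 VC-HIT; vc=[9,27]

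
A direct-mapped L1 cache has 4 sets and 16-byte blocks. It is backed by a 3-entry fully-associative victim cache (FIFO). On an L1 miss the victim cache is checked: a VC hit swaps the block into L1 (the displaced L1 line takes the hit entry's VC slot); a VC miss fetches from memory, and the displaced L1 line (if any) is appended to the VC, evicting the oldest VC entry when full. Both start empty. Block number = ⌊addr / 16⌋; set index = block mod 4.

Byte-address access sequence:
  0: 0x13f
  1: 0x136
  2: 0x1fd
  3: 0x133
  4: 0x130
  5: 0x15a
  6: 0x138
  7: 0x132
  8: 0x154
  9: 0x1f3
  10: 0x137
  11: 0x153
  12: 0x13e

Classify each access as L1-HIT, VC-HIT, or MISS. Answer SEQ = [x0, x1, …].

  [0] addr=0x13f blk=19 s=3: MISS | VC []
  [1] addr=0x136 blk=19 s=3: L1-HIT | VC []
  [2] addr=0x1fd blk=31 s=3: MISS | VC [19]
  [3] addr=0x133 blk=19 s=3: VC-HIT | VC [31]
  [4] addr=0x130 blk=19 s=3: L1-HIT | VC [31]
  [5] addr=0x15a blk=21 s=1: MISS | VC [31]
  [6] addr=0x138 blk=19 s=3: L1-HIT | VC [31]
  [7] addr=0x132 blk=19 s=3: L1-HIT | VC [31]
  [8] addr=0x154 blk=21 s=1: L1-HIT | VC [31]
  [9] addr=0x1f3 blk=31 s=3: VC-HIT | VC [19]
  [10] addr=0x137 blk=19 s=3: VC-HIT | VC [31]
  [11] addr=0x153 blk=21 s=1: L1-HIT | VC [31]
  [12] addr=0x13e blk=19 s=3: L1-HIT | VC [31]

SEQ = [MISS, L1-HIT, MISS, VC-HIT, L1-HIT, MISS, L1-HIT, L1-HIT, L1-HIT, VC-HIT, VC-HIT, L1-HIT, L1-HIT]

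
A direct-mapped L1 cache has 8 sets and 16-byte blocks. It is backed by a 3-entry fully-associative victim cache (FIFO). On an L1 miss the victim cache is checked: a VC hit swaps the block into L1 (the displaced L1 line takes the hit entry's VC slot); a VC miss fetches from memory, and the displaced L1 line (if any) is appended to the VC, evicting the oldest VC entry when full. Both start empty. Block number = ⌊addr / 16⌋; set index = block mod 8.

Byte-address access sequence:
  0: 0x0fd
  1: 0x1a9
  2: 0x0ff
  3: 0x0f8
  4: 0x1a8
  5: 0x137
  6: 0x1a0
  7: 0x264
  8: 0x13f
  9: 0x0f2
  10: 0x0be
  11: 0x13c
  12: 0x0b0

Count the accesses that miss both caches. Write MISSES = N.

MISSES = 5

  [0] addr=0xfd blk=15 s=7: MISS | VC []
  [1] addr=0x1a9 blk=26 s=2: MISS | VC []
  [2] addr=0xff blk=15 s=7: L1-HIT | VC []
  [3] addr=0xf8 blk=15 s=7: L1-HIT | VC []
  [4] addr=0x1a8 blk=26 s=2: L1-HIT | VC []
  [5] addr=0x137 blk=19 s=3: MISS | VC []
  [6] addr=0x1a0 blk=26 s=2: L1-HIT | VC []
  [7] addr=0x264 blk=38 s=6: MISS | VC []
  [8] addr=0x13f blk=19 s=3: L1-HIT | VC []
  [9] addr=0xf2 blk=15 s=7: L1-HIT | VC []
  [10] addr=0xbe blk=11 s=3: MISS | VC [19]
  [11] addr=0x13c blk=19 s=3: VC-HIT | VC [11]
  [12] addr=0xb0 blk=11 s=3: VC-HIT | VC [19]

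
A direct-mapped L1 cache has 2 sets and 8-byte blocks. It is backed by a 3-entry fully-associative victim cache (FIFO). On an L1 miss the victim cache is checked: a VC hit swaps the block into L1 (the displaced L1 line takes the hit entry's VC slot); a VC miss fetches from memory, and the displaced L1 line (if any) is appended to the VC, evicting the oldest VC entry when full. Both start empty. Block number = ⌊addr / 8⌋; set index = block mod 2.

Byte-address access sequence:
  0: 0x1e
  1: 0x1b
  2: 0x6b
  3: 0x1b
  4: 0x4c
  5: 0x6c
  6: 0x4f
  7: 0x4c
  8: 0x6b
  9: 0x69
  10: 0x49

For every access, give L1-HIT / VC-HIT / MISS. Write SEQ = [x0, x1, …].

0: 0x1e (blk 3, set 1) → MISS  vc=[]
1: 0x1b (blk 3, set 1) → L1-HIT  vc=[]
2: 0x6b (blk 13, set 1) → MISS  vc=[3]
3: 0x1b (blk 3, set 1) → VC-HIT  vc=[13]
4: 0x4c (blk 9, set 1) → MISS  vc=[13, 3]
5: 0x6c (blk 13, set 1) → VC-HIT  vc=[9, 3]
6: 0x4f (blk 9, set 1) → VC-HIT  vc=[13, 3]
7: 0x4c (blk 9, set 1) → L1-HIT  vc=[13, 3]
8: 0x6b (blk 13, set 1) → VC-HIT  vc=[9, 3]
9: 0x69 (blk 13, set 1) → L1-HIT  vc=[9, 3]
10: 0x49 (blk 9, set 1) → VC-HIT  vc=[13, 3]

SEQ = [MISS, L1-HIT, MISS, VC-HIT, MISS, VC-HIT, VC-HIT, L1-HIT, VC-HIT, L1-HIT, VC-HIT]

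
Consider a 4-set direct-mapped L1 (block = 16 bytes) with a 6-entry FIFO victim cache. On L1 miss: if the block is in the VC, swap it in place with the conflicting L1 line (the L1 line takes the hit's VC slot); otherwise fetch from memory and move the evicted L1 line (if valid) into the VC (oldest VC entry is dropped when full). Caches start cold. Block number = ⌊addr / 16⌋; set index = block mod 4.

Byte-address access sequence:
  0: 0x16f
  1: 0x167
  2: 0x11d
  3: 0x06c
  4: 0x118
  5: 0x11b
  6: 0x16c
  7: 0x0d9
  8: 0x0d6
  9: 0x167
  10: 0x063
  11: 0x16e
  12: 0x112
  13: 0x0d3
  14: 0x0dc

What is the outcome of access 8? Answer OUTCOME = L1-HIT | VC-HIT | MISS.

0: 0x16f (blk 22, set 2) → MISS  vc=[]
1: 0x167 (blk 22, set 2) → L1-HIT  vc=[]
2: 0x11d (blk 17, set 1) → MISS  vc=[]
3: 0x6c (blk 6, set 2) → MISS  vc=[22]
4: 0x118 (blk 17, set 1) → L1-HIT  vc=[22]
5: 0x11b (blk 17, set 1) → L1-HIT  vc=[22]
6: 0x16c (blk 22, set 2) → VC-HIT  vc=[6]
7: 0xd9 (blk 13, set 1) → MISS  vc=[6, 17]
8: 0xd6 (blk 13, set 1) → L1-HIT  vc=[6, 17]
9: 0x167 (blk 22, set 2) → L1-HIT  vc=[6, 17]
10: 0x63 (blk 6, set 2) → VC-HIT  vc=[22, 17]
11: 0x16e (blk 22, set 2) → VC-HIT  vc=[6, 17]
12: 0x112 (blk 17, set 1) → VC-HIT  vc=[6, 13]
13: 0xd3 (blk 13, set 1) → VC-HIT  vc=[6, 17]
14: 0xdc (blk 13, set 1) → L1-HIT  vc=[6, 17]

OUTCOME = L1-HIT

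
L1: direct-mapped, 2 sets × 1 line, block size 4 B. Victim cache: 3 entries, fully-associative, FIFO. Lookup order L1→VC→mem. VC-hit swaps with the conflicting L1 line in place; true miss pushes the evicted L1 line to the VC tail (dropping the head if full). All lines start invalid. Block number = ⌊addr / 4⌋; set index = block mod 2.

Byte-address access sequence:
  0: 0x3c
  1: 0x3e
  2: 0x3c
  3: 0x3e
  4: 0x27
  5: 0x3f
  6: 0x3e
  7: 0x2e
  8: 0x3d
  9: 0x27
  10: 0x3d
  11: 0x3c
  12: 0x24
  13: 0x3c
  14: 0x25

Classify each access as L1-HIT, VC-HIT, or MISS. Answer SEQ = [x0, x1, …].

SEQ = [MISS, L1-HIT, L1-HIT, L1-HIT, MISS, VC-HIT, L1-HIT, MISS, VC-HIT, VC-HIT, VC-HIT, L1-HIT, VC-HIT, VC-HIT, VC-HIT]

  [0] addr=0x3c blk=15 s=1: MISS | VC []
  [1] addr=0x3e blk=15 s=1: L1-HIT | VC []
  [2] addr=0x3c blk=15 s=1: L1-HIT | VC []
  [3] addr=0x3e blk=15 s=1: L1-HIT | VC []
  [4] addr=0x27 blk=9 s=1: MISS | VC [15]
  [5] addr=0x3f blk=15 s=1: VC-HIT | VC [9]
  [6] addr=0x3e blk=15 s=1: L1-HIT | VC [9]
  [7] addr=0x2e blk=11 s=1: MISS | VC [9, 15]
  [8] addr=0x3d blk=15 s=1: VC-HIT | VC [9, 11]
  [9] addr=0x27 blk=9 s=1: VC-HIT | VC [15, 11]
  [10] addr=0x3d blk=15 s=1: VC-HIT | VC [9, 11]
  [11] addr=0x3c blk=15 s=1: L1-HIT | VC [9, 11]
  [12] addr=0x24 blk=9 s=1: VC-HIT | VC [15, 11]
  [13] addr=0x3c blk=15 s=1: VC-HIT | VC [9, 11]
  [14] addr=0x25 blk=9 s=1: VC-HIT | VC [15, 11]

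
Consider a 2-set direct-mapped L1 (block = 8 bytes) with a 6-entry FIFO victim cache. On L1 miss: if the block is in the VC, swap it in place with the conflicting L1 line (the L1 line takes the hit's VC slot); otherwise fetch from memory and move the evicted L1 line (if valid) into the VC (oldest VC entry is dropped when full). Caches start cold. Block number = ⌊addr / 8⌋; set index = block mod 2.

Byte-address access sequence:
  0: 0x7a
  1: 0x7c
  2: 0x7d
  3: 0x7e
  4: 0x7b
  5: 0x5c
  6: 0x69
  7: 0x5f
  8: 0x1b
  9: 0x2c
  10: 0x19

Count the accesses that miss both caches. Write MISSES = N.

MISSES = 5

  [0] addr=0x7a blk=15 s=1: MISS | VC []
  [1] addr=0x7c blk=15 s=1: L1-HIT | VC []
  [2] addr=0x7d blk=15 s=1: L1-HIT | VC []
  [3] addr=0x7e blk=15 s=1: L1-HIT | VC []
  [4] addr=0x7b blk=15 s=1: L1-HIT | VC []
  [5] addr=0x5c blk=11 s=1: MISS | VC [15]
  [6] addr=0x69 blk=13 s=1: MISS | VC [15, 11]
  [7] addr=0x5f blk=11 s=1: VC-HIT | VC [15, 13]
  [8] addr=0x1b blk=3 s=1: MISS | VC [15, 13, 11]
  [9] addr=0x2c blk=5 s=1: MISS | VC [15, 13, 11, 3]
  [10] addr=0x19 blk=3 s=1: VC-HIT | VC [15, 13, 11, 5]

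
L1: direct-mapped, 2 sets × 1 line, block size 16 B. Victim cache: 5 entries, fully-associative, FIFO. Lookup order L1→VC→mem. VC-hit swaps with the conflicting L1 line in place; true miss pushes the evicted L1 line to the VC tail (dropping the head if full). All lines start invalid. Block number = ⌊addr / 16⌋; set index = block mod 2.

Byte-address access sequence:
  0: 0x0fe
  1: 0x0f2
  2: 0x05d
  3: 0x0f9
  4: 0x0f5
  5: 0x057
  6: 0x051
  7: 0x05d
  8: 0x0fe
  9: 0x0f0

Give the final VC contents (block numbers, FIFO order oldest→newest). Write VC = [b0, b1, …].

VC = [5]

0: 0xfe (blk 15, set 1) → MISS  vc=[]
1: 0xf2 (blk 15, set 1) → L1-HIT  vc=[]
2: 0x5d (blk 5, set 1) → MISS  vc=[15]
3: 0xf9 (blk 15, set 1) → VC-HIT  vc=[5]
4: 0xf5 (blk 15, set 1) → L1-HIT  vc=[5]
5: 0x57 (blk 5, set 1) → VC-HIT  vc=[15]
6: 0x51 (blk 5, set 1) → L1-HIT  vc=[15]
7: 0x5d (blk 5, set 1) → L1-HIT  vc=[15]
8: 0xfe (blk 15, set 1) → VC-HIT  vc=[5]
9: 0xf0 (blk 15, set 1) → L1-HIT  vc=[5]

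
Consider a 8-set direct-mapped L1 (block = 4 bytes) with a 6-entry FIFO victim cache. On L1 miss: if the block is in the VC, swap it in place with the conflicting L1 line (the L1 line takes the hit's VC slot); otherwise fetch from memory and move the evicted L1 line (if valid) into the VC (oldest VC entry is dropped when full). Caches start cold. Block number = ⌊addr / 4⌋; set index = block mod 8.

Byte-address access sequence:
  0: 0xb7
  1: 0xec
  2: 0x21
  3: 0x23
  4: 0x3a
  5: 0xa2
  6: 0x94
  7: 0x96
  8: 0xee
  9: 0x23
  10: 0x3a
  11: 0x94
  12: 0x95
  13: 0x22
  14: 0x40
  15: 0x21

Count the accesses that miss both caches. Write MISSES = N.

MISSES = 7

#0 0xb7→b45/s5 MISS; vc=[]
#1 0xec→b59/s3 MISS; vc=[]
#2 0x21→b8/s0 MISS; vc=[]
#3 0x23→b8/s0 L1-HIT; vc=[]
#4 0x3a→b14/s6 MISS; vc=[]
#5 0xa2→b40/s0 MISS; vc=[8]
#6 0x94→b37/s5 MISS; vc=[8,45]
#7 0x96→b37/s5 L1-HIT; vc=[8,45]
#8 0xee→b59/s3 L1-HIT; vc=[8,45]
#9 0x23→b8/s0 VC-HIT; vc=[40,45]
#10 0x3a→b14/s6 L1-HIT; vc=[40,45]
#11 0x94→b37/s5 L1-HIT; vc=[40,45]
#12 0x95→b37/s5 L1-HIT; vc=[40,45]
#13 0x22→b8/s0 L1-HIT; vc=[40,45]
#14 0x40→b16/s0 MISS; vc=[40,45,8]
#15 0x21→b8/s0 VC-HIT; vc=[40,45,16]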